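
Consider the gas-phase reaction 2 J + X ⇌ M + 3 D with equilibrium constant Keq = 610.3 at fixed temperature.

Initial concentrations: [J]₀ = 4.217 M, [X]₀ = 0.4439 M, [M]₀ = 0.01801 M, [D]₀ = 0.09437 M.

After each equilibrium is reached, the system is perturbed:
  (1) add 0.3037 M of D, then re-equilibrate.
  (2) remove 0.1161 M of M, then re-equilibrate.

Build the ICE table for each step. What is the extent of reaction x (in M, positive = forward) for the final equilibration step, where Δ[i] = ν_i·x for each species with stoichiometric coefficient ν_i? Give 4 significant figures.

Q₀ = 1.9174e-06 vs Keq = 610.3 ⇒ Q<K, forward
Step 1:
                  J         X         M         D
  I           4.217    0.4439   0.01801   0.09437
  C         -0.8874   -0.4437    0.4437     1.331
  E            3.33 1.9766e-04    0.4617     1.425
  solve Keq expr → x = 0.4437; check Q = 610.3
Then add 0.3037 M of D.
Step 2:
                  J         X         M         D
  I            3.33 1.9766e-04    0.4617     1.729
  C       3.0940e-04 1.5470e-04 -1.5470e-04 -4.6409e-04
  E            3.33 3.5236e-04    0.4616     1.729
  solve Keq expr → x = -1.5470e-04; check Q = 610.3
Then remove 0.1161 M of M.
Step 3:
                  J         X         M         D
  I            3.33 3.5236e-04    0.3455     1.729
  C       -1.7683e-04 -8.8416e-05 8.8416e-05 2.6525e-04
  E            3.33 2.6395e-04    0.3455     1.729
  solve Keq expr → x = 8.8416e-05; check Q = 610.3

x = 8.8416e-05 M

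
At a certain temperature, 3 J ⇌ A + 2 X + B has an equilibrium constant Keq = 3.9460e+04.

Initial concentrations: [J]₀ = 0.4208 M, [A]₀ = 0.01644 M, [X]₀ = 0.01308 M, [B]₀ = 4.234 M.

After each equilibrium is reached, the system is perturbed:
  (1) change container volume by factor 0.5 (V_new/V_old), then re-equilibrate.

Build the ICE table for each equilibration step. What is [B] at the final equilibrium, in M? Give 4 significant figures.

Q₀ = 1.5982e-04 vs Keq = 3.9460e+04 ⇒ Q<K, forward
Step 1:
                  J         A         X         B
  init       0.4208   0.01644   0.01308     4.234
  Δ         -0.4096    0.1365    0.2731    0.1365
  eq        0.01115     0.153    0.2862     4.371
  solve Keq expr → x = 0.1365; check Q = 3.9460e+04
Then change container volume by factor 0.5 (V_new/V_old).
Step 2:
                  J         A         X         B
  init      0.02231     0.306    0.5724     8.741
  Δ        0.005616 -0.001872 -0.003744 -0.001872
  eq        0.02792    0.3041    0.5686     8.739
  solve Keq expr → x = -0.001872; check Q = 3.9460e+04

[B]_eq = 8.739 M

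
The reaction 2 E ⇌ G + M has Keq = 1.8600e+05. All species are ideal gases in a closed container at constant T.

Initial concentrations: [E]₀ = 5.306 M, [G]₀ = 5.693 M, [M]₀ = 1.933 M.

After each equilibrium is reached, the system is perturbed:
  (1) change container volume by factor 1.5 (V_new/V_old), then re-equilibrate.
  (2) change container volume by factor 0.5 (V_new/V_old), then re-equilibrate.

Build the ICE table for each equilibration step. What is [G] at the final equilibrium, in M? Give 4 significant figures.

[G]_eq = 11.12 M

Q₀ = 0.3909 vs Keq = 1.8600e+05 ⇒ Q<K, forward
Step 1:
                    E           G           M
  init          5.306       5.693       1.933
  Δ            -5.292       2.646       2.646
  eq          0.01433       8.339       4.579
  solve Keq expr → x = 2.646; check Q = 1.8600e+05
Then change container volume by factor 1.5 (V_new/V_old).
Step 2:
                    E           G           M
  init       0.009552       5.559       3.053
  Δ                 0           0           0
  eq         0.009552       5.559       3.053
  solve Keq expr → x = 0; check Q = 1.8600e+05
Then change container volume by factor 0.5 (V_new/V_old).
Step 3:
                    E           G           M
  init         0.0191       11.12       6.105
  Δ                 0           0           0
  eq           0.0191       11.12       6.105
  solve Keq expr → x = 0; check Q = 1.8600e+05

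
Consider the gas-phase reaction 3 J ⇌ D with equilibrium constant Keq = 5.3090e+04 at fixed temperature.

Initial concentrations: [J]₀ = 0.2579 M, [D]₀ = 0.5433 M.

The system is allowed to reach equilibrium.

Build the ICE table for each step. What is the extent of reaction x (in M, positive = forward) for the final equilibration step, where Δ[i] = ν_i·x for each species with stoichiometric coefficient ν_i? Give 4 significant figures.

Q₀ = 31.67 vs Keq = 5.3090e+04 ⇒ Q<K, forward
Step 1:
                    J           D
  I            0.2579      0.5433
  C           -0.2352      0.0784
  E           0.02271      0.6217
  solve Keq expr → x = 0.0784; check Q = 5.3090e+04

x = 0.0784 M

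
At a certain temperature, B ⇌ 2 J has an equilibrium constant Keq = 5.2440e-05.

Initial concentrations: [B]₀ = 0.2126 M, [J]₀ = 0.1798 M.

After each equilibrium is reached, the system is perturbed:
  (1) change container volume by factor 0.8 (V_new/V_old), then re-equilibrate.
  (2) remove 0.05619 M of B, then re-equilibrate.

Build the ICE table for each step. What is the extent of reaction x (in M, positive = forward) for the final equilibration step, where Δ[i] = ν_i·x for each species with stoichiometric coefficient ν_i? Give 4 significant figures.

Q₀ = 0.1521 vs Keq = 5.2440e-05 ⇒ Q>K, reverse
Step 1:
                    B           J
  init         0.2126      0.1798
  Δ           0.08792     -0.1758
  eq           0.3005     0.00397
  solve Keq expr → x = -0.08792; check Q = 5.2440e-05
Then change container volume by factor 0.8 (V_new/V_old).
Step 2:
                    B           J
  init         0.3756    0.004962
  Δ        2.6117e-04 -5.2233e-04
  eq           0.3759     0.00444
  solve Keq expr → x = -2.6117e-04; check Q = 5.2440e-05
Then remove 0.05619 M of B.
Step 3:
                    B           J
  init         0.3197     0.00444
  Δ        1.7208e-04 -3.4416e-04
  eq           0.3199    0.004096
  solve Keq expr → x = -1.7208e-04; check Q = 5.2440e-05

x = -1.7208e-04 M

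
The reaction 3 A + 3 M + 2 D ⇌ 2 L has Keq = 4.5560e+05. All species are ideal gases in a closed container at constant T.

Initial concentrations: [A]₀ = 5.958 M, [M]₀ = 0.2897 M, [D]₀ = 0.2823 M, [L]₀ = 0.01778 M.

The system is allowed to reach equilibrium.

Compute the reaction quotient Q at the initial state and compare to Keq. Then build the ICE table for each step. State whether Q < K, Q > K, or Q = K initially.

Q₀ = 7.7143e-04 vs Keq = 4.5560e+05 ⇒ Q<K, forward
Step 1:
                  A         M         D         L
  init        5.958    0.2897    0.2823   0.01778
  Δ         -0.2857   -0.2857   -0.1905    0.1905
  eq          5.672  0.003956    0.0918    0.2083
  solve Keq expr → x = 0.09525; check Q = 4.5560e+05

Q₀ = 7.7143e-04; Q < K (proceeds forward)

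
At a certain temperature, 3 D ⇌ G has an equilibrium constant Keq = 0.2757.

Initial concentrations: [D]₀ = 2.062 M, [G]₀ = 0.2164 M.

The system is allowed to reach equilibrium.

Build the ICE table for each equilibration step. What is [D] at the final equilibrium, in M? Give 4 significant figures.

Q₀ = 0.02468 vs Keq = 0.2757 ⇒ Q<K, forward
Step 1:
                    D           G
  I             2.062      0.2164
  C           -0.8443      0.2814
  E             1.218      0.4978
  solve Keq expr → x = 0.2814; check Q = 0.2757

[D]_eq = 1.218 M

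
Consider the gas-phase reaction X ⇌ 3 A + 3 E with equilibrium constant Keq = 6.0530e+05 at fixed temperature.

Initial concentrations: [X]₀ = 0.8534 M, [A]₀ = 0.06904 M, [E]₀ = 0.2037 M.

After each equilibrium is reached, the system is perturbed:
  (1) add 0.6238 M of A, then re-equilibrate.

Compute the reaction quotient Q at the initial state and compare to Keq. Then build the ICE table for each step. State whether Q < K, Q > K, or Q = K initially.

Q₀ = 3.2593e-06 vs Keq = 6.0530e+05 ⇒ Q<K, forward
Step 1:
                    X           A           E
  Initial      0.8534     0.06904      0.2037
  Change      -0.8528       2.558       2.558
  Equil    6.3133e-04       2.627       2.762
  solve Keq expr → x = 0.8528; check Q = 6.0530e+05
Then add 0.6238 M of A.
Step 2:
                    X           A           E
  Initial  6.3133e-04       3.251       2.762
  Change   5.6086e-04   -0.001683   -0.001683
  Equil      0.001192       3.249        2.76
  solve Keq expr → x = -5.6086e-04; check Q = 6.0530e+05

Q₀ = 3.2593e-06; Q < K (proceeds forward)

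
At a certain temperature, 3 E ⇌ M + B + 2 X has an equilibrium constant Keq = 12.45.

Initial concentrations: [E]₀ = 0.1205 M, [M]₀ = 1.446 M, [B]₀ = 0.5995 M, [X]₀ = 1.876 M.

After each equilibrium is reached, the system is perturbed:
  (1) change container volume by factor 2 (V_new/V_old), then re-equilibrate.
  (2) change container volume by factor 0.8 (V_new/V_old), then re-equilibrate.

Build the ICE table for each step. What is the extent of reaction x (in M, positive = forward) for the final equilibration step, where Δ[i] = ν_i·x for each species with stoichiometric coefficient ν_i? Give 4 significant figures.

x = -0.005399 M

Q₀ = 1744 vs Keq = 12.45 ⇒ Q>K, reverse
Step 1:
                    E           M           B           X
  Initial      0.1205       1.446      0.5995       1.876
  Change       0.3866     -0.1289     -0.1289     -0.2577
  Equil        0.5071       1.317      0.4706       1.618
  solve Keq expr → x = -0.1289; check Q = 12.45
Then change container volume by factor 2 (V_new/V_old).
Step 2:
                    E           M           B           X
  Initial      0.2535      0.6586      0.2353      0.8091
  Change     -0.04217     0.01406     0.01406     0.02811
  Equil        0.2114      0.6726      0.2494      0.8372
  solve Keq expr → x = 0.01406; check Q = 12.45
Then change container volume by factor 0.8 (V_new/V_old).
Step 3:
                    E           M           B           X
  Initial      0.2642      0.8408      0.3117       1.047
  Change       0.0162   -0.005399   -0.005399     -0.0108
  Equil        0.2804      0.8354      0.3063       1.036
  solve Keq expr → x = -0.005399; check Q = 12.45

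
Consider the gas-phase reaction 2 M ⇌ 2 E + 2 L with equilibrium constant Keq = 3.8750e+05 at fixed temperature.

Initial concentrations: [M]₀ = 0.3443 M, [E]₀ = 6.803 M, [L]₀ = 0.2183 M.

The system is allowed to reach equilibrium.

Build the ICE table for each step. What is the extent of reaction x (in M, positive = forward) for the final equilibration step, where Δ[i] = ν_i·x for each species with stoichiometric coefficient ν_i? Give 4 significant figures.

Q₀ = 18.61 vs Keq = 3.8750e+05 ⇒ Q<K, forward
Step 1:
                   M          E          L
  Initial     0.3443      6.803     0.2183
  Change     -0.3379     0.3379     0.3379
  Equil     0.006381      7.141     0.5562
  solve Keq expr → x = 0.169; check Q = 3.8750e+05

x = 0.169 M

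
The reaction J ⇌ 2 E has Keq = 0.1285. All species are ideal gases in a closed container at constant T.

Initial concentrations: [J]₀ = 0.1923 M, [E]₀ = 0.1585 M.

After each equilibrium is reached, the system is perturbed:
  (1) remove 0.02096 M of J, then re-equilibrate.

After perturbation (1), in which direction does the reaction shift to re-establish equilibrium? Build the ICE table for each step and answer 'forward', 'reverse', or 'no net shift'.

Direction: reverse

Q₀ = 0.1306 vs Keq = 0.1285 ⇒ Q>K, reverse
Step 1:
                    J           E
  init         0.1923      0.1585
  Δ        5.4147e-04   -0.001083
  eq           0.1928      0.1574
  solve Keq expr → x = -5.4147e-04; check Q = 0.1285
Then remove 0.02096 M of J.
Step 2:
                    J           E
  init         0.1719      0.1574
  Δ          0.003622   -0.007243
  eq           0.1755      0.1502
  solve Keq expr → x = -0.003622; check Q = 0.1285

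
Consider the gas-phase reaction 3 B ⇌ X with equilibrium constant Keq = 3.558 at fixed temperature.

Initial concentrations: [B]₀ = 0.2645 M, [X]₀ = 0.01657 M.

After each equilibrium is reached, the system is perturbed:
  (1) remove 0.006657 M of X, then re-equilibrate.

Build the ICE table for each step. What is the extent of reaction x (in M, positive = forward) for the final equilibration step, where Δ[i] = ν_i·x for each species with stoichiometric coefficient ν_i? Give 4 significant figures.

x = 0.00279 M

Q₀ = 0.8955 vs Keq = 3.558 ⇒ Q<K, forward
Step 1:
                   B          X
  init        0.2645    0.01657
  Δ         -0.05229    0.01743
  eq          0.2122      0.034
  solve Keq expr → x = 0.01743; check Q = 3.558
Then remove 0.006657 M of X.
Step 2:
                   B          X
  init        0.2122    0.02734
  Δ         -0.00837    0.00279
  eq          0.2038    0.03013
  solve Keq expr → x = 0.00279; check Q = 3.558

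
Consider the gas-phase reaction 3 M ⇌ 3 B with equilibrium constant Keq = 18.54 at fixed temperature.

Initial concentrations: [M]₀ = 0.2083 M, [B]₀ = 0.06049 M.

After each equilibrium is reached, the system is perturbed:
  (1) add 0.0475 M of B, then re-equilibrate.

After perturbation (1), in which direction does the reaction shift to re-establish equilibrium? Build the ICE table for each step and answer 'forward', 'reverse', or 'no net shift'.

Direction: reverse

Q₀ = 0.02449 vs Keq = 18.54 ⇒ Q<K, forward
Step 1:
                   M          B
  Initial     0.2083    0.06049
  Change     -0.1346     0.1346
  Equil      0.07371     0.1951
  solve Keq expr → x = 0.04486; check Q = 18.54
Then add 0.0475 M of B.
Step 2:
                   M          B
  Initial    0.07371     0.2426
  Change     0.01303   -0.01303
  Equil      0.08673     0.2296
  solve Keq expr → x = -0.004342; check Q = 18.54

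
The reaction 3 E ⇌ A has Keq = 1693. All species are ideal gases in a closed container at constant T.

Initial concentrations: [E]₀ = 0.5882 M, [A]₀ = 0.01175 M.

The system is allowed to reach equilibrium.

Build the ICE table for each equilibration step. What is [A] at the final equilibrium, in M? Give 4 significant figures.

[A]_eq = 0.1917 M

Q₀ = 0.05774 vs Keq = 1693 ⇒ Q<K, forward
Step 1:
                    E           A
  Initial      0.5882     0.01175
  Change      -0.5398      0.1799
  Equil       0.04838      0.1917
  solve Keq expr → x = 0.1799; check Q = 1693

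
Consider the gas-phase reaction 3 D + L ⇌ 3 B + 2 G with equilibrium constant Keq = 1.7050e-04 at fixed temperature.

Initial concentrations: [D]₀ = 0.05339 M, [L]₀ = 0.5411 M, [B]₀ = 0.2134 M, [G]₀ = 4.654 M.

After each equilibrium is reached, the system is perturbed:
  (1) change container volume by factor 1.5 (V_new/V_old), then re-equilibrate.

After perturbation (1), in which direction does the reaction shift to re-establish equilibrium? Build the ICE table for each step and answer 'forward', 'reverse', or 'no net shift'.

Direction: forward

Q₀ = 2556 vs Keq = 1.7050e-04 ⇒ Q>K, reverse
Step 1:
                    D           L           B           G
  init        0.05339      0.5411      0.2134       4.654
  Δ            0.2089     0.06963     -0.2089     -0.1393
  eq           0.2623      0.6107    0.004517       4.515
  solve Keq expr → x = -0.06963; check Q = 1.7050e-04
Then change container volume by factor 1.5 (V_new/V_old).
Step 2:
                    D           L           B           G
  init         0.1748      0.4072    0.003011        3.01
  Δ       -4.2676e-04 -1.4225e-04  4.2676e-04  2.8450e-04
  eq           0.1744       0.407    0.003438        3.01
  solve Keq expr → x = 1.4225e-04; check Q = 1.7050e-04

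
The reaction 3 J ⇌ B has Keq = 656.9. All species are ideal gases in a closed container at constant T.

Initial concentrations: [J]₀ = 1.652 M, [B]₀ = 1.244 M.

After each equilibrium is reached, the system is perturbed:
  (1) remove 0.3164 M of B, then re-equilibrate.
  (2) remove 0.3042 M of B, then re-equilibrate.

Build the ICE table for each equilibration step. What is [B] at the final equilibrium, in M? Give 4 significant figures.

Q₀ = 0.2759 vs Keq = 656.9 ⇒ Q<K, forward
Step 1:
                  J         B
  Initial     1.652     1.244
  Change     -1.513    0.5045
  Equil      0.1386     1.748
  solve Keq expr → x = 0.5045; check Q = 656.9
Then remove 0.3164 M of B.
Step 2:
                  J         B
  Initial    0.1386     1.432
  Change  -0.008833  0.002944
  Equil      0.1298     1.435
  solve Keq expr → x = 0.002944; check Q = 656.9
Then remove 0.3042 M of B.
Step 3:
                  J         B
  Initial    0.1298     1.131
  Change   -0.00979  0.003263
  Equil        0.12     1.134
  solve Keq expr → x = 0.003263; check Q = 656.9

[B]_eq = 1.134 M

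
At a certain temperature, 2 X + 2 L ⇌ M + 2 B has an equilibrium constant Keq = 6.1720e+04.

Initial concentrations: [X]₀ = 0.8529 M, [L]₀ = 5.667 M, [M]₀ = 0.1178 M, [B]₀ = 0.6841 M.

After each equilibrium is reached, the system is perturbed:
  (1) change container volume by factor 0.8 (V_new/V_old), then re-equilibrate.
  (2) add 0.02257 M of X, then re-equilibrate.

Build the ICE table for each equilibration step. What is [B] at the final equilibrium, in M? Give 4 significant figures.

Q₀ = 0.00236 vs Keq = 6.1720e+04 ⇒ Q<K, forward
Step 1:
                    X           L           M           B
  init         0.8529       5.667      0.1178      0.6841
  Δ            -0.852      -0.852       0.426       0.852
  eq       9.4690e-04       4.815      0.5438       1.536
  solve Keq expr → x = 0.426; check Q = 6.1720e+04
Then change container volume by factor 0.8 (V_new/V_old).
Step 2:
                    X           L           M           B
  init       0.001184       6.019      0.6797        1.92
  Δ       -1.2482e-04 -1.2482e-04  6.2409e-05  1.2482e-04
  eq         0.001059       6.019      0.6798        1.92
  solve Keq expr → x = 6.2409e-05; check Q = 6.1720e+04
Then add 0.02257 M of X.
Step 3:
                    X           L           M           B
  init        0.02363       6.019      0.6798        1.92
  Δ          -0.02254    -0.02254     0.01127     0.02254
  eq         0.001084       5.996      0.6911       1.943
  solve Keq expr → x = 0.01127; check Q = 6.1720e+04

[B]_eq = 1.943 M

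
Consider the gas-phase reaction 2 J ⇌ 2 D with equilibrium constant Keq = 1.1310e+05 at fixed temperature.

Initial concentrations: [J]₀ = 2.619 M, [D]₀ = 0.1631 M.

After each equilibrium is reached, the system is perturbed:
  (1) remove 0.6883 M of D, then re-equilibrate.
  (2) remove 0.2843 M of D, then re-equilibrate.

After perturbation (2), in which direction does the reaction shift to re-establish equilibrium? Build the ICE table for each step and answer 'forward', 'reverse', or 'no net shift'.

Direction: forward

Q₀ = 0.003878 vs Keq = 1.1310e+05 ⇒ Q<K, forward
Step 1:
                   J          D
  I            2.619     0.1631
  C           -2.611      2.611
  E         0.008248      2.774
  solve Keq expr → x = 1.305; check Q = 1.1310e+05
Then remove 0.6883 M of D.
Step 2:
                   J          D
  I         0.008248      2.086
  C        -0.002041   0.002041
  E         0.006207      2.088
  solve Keq expr → x = 0.00102; check Q = 1.1310e+05
Then remove 0.2843 M of D.
Step 3:
                   J          D
  I         0.006207      1.803
  C       -8.4286e-04 8.4286e-04
  E         0.005365      1.804
  solve Keq expr → x = 4.2143e-04; check Q = 1.1310e+05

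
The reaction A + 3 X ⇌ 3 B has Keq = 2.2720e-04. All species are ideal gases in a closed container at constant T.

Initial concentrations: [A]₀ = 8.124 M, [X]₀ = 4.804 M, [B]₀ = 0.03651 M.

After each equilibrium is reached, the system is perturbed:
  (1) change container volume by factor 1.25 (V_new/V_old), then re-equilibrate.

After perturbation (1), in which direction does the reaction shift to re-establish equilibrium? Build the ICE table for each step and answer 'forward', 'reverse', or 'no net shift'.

Q₀ = 5.4033e-08 vs Keq = 2.2720e-04 ⇒ Q<K, forward
Step 1:
                   A          X          B
  I            8.124      4.804    0.03651
  C          -0.1631    -0.4892     0.4892
  E            7.961      4.315     0.5257
  solve Keq expr → x = 0.1631; check Q = 2.2720e-04
Then change container volume by factor 1.25 (V_new/V_old).
Step 2:
                   A          X          B
  I            6.369      3.452     0.4206
  C         0.008973    0.02692   -0.02692
  E            6.378      3.479     0.3937
  solve Keq expr → x = -0.008973; check Q = 2.2720e-04

Direction: reverse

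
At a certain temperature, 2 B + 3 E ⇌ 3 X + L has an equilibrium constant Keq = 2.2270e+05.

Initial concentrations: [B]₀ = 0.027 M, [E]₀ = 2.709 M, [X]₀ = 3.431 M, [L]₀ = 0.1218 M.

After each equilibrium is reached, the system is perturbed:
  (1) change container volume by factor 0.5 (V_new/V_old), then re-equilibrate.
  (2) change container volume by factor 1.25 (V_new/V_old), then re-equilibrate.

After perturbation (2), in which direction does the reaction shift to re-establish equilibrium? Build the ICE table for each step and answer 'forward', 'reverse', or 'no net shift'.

Q₀ = 339.4 vs Keq = 2.2270e+05 ⇒ Q<K, forward
Step 1:
                   B          E          X          L
  I            0.027      2.709      3.431     0.1218
  C         -0.02585   -0.03877    0.03877    0.01292
  E         0.001152       2.67       3.47     0.1347
  solve Keq expr → x = 0.01292; check Q = 2.2270e+05
Then change container volume by factor 0.5 (V_new/V_old).
Step 2:
                   B          E          X          L
  I         0.002304       5.34       6.94     0.2694
  C       -6.7305e-04   -0.00101    0.00101 3.3653e-04
  E         0.001631      5.339      6.941     0.2698
  solve Keq expr → x = 3.3653e-04; check Q = 2.2270e+05
Then change container volume by factor 1.25 (V_new/V_old).
Step 3:
                   B          E          X          L
  I         0.001305      4.272      5.552     0.2158
  C       1.5356e-04 2.3034e-04 -2.3034e-04 -7.6779e-05
  E         0.001458      4.272      5.552     0.2158
  solve Keq expr → x = -7.6779e-05; check Q = 2.2270e+05

Direction: reverse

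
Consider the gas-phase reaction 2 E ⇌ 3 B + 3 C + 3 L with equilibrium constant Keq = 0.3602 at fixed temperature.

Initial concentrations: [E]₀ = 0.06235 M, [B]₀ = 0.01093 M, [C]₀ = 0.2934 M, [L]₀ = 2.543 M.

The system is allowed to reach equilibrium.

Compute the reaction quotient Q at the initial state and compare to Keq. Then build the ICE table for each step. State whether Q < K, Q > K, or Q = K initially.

Q₀ = 1.3951e-04; Q < K (proceeds forward)

Q₀ = 1.3951e-04 vs Keq = 0.3602 ⇒ Q<K, forward
Step 1:
                    E           B           C           L
  I           0.06235     0.01093      0.2934       2.543
  C          -0.03736     0.05604     0.05604     0.05604
  E           0.02499     0.06697      0.3494       2.599
  solve Keq expr → x = 0.01868; check Q = 0.3602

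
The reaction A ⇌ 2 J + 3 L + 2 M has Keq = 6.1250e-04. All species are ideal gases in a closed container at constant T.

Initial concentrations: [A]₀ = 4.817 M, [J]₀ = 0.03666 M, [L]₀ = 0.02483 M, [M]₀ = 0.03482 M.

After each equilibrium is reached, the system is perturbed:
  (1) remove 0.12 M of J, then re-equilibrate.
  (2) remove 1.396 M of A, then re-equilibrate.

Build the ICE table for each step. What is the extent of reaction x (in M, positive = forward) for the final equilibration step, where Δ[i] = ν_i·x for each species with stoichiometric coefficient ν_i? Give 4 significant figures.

x = -0.008916 M

Q₀ = 5.1784e-12 vs Keq = 6.1250e-04 ⇒ Q<K, forward
Step 1:
                  A         J         L         M
  Initial     4.817   0.03666   0.02483   0.03482
  Change    -0.1682    0.3364    0.5046    0.3364
  Equil       4.649    0.3731    0.5295    0.3712
  solve Keq expr → x = 0.1682; check Q = 6.1250e-04
Then remove 0.12 M of J.
Step 2:
                  A         J         L         M
  Initial     4.649    0.2531    0.5295    0.3712
  Change   -0.01876   0.03752   0.05628   0.03752
  Equil        4.63    0.2906    0.5857    0.4088
  solve Keq expr → x = 0.01876; check Q = 6.1250e-04
Then remove 1.396 M of A.
Step 3:
                  A         J         L         M
  Initial     3.234    0.2906    0.5857    0.4088
  Change   0.008916  -0.01783  -0.02675  -0.01783
  Equil       3.243    0.2728     0.559    0.3909
  solve Keq expr → x = -0.008916; check Q = 6.1250e-04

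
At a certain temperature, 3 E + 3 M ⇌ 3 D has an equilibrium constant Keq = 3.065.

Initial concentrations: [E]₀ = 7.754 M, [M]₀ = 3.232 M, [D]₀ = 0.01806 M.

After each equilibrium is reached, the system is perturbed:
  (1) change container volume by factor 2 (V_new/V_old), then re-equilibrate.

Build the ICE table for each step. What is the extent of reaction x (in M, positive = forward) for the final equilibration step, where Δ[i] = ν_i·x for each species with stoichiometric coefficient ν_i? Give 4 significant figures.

x = -0.04688 M

Q₀ = 3.7425e-10 vs Keq = 3.065 ⇒ Q<K, forward
Step 1:
                   E          M          D
  Initial      7.754      3.232    0.01806
  Change      -2.833     -2.833      2.833
  Equil        4.921     0.3989      2.851
  solve Keq expr → x = 0.9444; check Q = 3.065
Then change container volume by factor 2 (V_new/V_old).
Step 2:
                   E          M          D
  Initial       2.46     0.1994      1.426
  Change      0.1406     0.1406    -0.1406
  Equil        2.601     0.3401      1.285
  solve Keq expr → x = -0.04688; check Q = 3.065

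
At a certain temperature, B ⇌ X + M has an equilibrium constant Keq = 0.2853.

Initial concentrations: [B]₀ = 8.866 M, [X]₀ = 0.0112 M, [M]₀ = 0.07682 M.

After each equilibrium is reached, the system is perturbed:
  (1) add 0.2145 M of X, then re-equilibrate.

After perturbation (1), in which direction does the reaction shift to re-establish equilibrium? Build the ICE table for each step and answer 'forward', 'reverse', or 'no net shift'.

Q₀ = 9.7043e-05 vs Keq = 0.2853 ⇒ Q<K, forward
Step 1:
                  B         X         M
  init        8.866    0.0112   0.07682
  Δ          -1.414     1.414     1.414
  eq          7.452     1.426     1.491
  solve Keq expr → x = 1.414; check Q = 0.2853
Then add 0.2145 M of X.
Step 2:
                  B         X         M
  init        7.452      1.64     1.491
  Δ         0.09634  -0.09634  -0.09634
  eq          7.548     1.544     1.395
  solve Keq expr → x = -0.09634; check Q = 0.2853

Direction: reverse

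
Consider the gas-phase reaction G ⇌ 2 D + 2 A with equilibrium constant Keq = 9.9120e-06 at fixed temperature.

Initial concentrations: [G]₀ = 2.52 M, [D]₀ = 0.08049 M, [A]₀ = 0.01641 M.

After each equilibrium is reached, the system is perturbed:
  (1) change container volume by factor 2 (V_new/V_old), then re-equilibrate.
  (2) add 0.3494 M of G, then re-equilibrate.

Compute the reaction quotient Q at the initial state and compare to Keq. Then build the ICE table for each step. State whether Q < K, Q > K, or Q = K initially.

Q₀ = 6.9231e-07; Q < K (proceeds forward)

Q₀ = 6.9231e-07 vs Keq = 9.9120e-06 ⇒ Q<K, forward
Step 1:
                  G         D         A
  I            2.52   0.08049   0.01641
  C        -0.01454   0.02907   0.02907
  E           2.505    0.1096   0.04548
  solve Keq expr → x = 0.01454; check Q = 9.9120e-06
Then change container volume by factor 2 (V_new/V_old).
Step 2:
                  G         D         A
  I           1.253   0.05478   0.02274
  C         -0.0113   0.02259   0.02259
  E           1.241   0.07738   0.04534
  solve Keq expr → x = 0.0113; check Q = 9.9120e-06
Then add 0.3494 M of G.
Step 3:
                  G         D         A
  I           1.591   0.07738   0.04534
  C       -0.001823  0.003647  0.003647
  E           1.589   0.08102   0.04898
  solve Keq expr → x = 0.001823; check Q = 9.9120e-06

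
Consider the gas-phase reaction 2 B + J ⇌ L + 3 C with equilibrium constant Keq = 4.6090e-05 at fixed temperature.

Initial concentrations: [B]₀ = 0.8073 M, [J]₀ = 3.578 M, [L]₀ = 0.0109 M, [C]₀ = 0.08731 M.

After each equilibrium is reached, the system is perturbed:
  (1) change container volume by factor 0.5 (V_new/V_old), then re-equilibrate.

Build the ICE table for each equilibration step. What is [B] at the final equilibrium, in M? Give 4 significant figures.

[B]_eq = 1.561 M

Q₀ = 3.1111e-06 vs Keq = 4.6090e-05 ⇒ Q<K, forward
Step 1:
                    B           J           L           C
  I            0.8073       3.578      0.0109     0.08731
  C          -0.03954    -0.01977     0.01977     0.05931
  E            0.7678       3.558     0.03067      0.1466
  solve Keq expr → x = 0.01977; check Q = 4.6090e-05
Then change container volume by factor 0.5 (V_new/V_old).
Step 2:
                    B           J           L           C
  I             1.536       7.116     0.06134      0.2932
  C           0.02571     0.01285    -0.01285    -0.03856
  E             1.561       7.129     0.04849      0.2547
  solve Keq expr → x = -0.01285; check Q = 4.6090e-05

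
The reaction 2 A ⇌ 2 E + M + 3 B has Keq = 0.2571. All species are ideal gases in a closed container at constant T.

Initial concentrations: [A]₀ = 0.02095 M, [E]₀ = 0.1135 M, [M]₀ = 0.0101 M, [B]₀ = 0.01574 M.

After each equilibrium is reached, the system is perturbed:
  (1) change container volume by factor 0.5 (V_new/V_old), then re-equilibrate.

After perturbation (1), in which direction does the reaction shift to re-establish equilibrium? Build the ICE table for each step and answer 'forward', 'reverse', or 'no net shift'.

Direction: reverse

Q₀ = 1.1560e-06 vs Keq = 0.2571 ⇒ Q<K, forward
Step 1:
                  A         E         M         B
  I         0.02095    0.1135    0.0101   0.01574
  C        -0.02057   0.02057   0.01029   0.03086
  E       3.7971e-04    0.1341   0.02039    0.0466
  solve Keq expr → x = 0.01029; check Q = 0.2571
Then change container volume by factor 0.5 (V_new/V_old).
Step 2:
                  A         E         M         B
  I       7.5942e-04    0.2681   0.04077   0.09319
  C        0.002069 -0.002069 -0.001034 -0.003103
  E        0.002828    0.2661   0.03974   0.09009
  solve Keq expr → x = -0.001034; check Q = 0.2571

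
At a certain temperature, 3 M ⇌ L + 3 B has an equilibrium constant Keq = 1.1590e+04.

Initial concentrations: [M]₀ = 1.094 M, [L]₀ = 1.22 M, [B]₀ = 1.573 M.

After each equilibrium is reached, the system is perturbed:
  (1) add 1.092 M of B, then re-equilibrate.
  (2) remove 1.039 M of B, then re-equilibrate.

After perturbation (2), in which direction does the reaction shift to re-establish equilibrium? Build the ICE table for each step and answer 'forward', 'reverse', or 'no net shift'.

Q₀ = 3.627 vs Keq = 1.1590e+04 ⇒ Q<K, forward
Step 1:
                  M         L         B
  init        1.094      1.22     1.573
  Δ         -0.9645    0.3215    0.9645
  eq         0.1295     1.541     2.537
  solve Keq expr → x = 0.3215; check Q = 1.1590e+04
Then add 1.092 M of B.
Step 2:
                  M         L         B
  init       0.1295     1.541     3.629
  Δ         0.05238  -0.01746  -0.05238
  eq         0.1819     1.524     3.577
  solve Keq expr → x = -0.01746; check Q = 1.1590e+04
Then remove 1.039 M of B.
Step 3:
                  M         L         B
  init       0.1819     1.524     2.538
  Δ        -0.04982   0.01661   0.04982
  eq         0.1321     1.541     2.588
  solve Keq expr → x = 0.01661; check Q = 1.1590e+04

Direction: forward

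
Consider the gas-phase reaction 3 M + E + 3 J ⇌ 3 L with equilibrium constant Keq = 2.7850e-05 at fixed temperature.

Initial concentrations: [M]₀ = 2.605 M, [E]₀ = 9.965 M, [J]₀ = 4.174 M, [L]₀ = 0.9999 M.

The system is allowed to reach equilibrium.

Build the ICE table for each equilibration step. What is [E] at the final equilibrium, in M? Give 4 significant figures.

[E]_eq = 10.03 M

Q₀ = 7.8039e-05 vs Keq = 2.7850e-05 ⇒ Q>K, reverse
Step 1:
                  M         E         J         L
  init        2.605     9.965     4.174    0.9999
  Δ          0.1985   0.06618    0.1985   -0.1985
  eq          2.804     10.03     4.373    0.8014
  solve Keq expr → x = -0.06618; check Q = 2.7850e-05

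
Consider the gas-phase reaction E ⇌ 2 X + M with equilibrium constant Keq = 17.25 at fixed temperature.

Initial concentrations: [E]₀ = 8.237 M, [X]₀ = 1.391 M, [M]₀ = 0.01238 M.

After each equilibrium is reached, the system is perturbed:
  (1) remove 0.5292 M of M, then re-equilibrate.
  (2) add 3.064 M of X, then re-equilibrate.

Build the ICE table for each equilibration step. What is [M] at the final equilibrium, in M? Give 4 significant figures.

[M]_eq = 1.494 M

Q₀ = 0.002908 vs Keq = 17.25 ⇒ Q<K, forward
Step 1:
                    E           X           M
  init          8.237       1.391     0.01238
  Δ             -2.47        4.94        2.47
  eq            5.767       6.331       2.482
  solve Keq expr → x = 2.47; check Q = 17.25
Then remove 0.5292 M of M.
Step 2:
                    E           X           M
  init          5.767       6.331       1.953
  Δ           -0.1875      0.3749      0.1875
  eq             5.58       6.706       2.141
  solve Keq expr → x = 0.1875; check Q = 17.25
Then add 3.064 M of X.
Step 3:
                    E           X           M
  init           5.58        9.77       2.141
  Δ            0.6461      -1.292     -0.6461
  eq            6.226       8.477       1.494
  solve Keq expr → x = -0.6461; check Q = 17.25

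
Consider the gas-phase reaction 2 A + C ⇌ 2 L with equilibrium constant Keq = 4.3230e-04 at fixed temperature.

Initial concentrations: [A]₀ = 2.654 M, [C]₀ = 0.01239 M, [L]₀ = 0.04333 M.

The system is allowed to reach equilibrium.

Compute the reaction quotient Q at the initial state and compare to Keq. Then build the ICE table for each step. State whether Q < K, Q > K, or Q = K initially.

Q₀ = 0.02151 vs Keq = 4.3230e-04 ⇒ Q>K, reverse
Step 1:
                   A          C          L
  I            2.654    0.01239    0.04333
  C          0.03377    0.01688   -0.03377
  E            2.688    0.02927   0.009562
  solve Keq expr → x = -0.01688; check Q = 4.3230e-04

Q₀ = 0.02151; Q > K (proceeds reverse)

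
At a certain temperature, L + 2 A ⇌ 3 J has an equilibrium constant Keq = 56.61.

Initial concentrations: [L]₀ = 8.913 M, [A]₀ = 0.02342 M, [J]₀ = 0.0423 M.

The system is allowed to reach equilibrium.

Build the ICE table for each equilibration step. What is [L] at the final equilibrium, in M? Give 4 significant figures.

[L]_eq = 8.902 M

Q₀ = 0.01548 vs Keq = 56.61 ⇒ Q<K, forward
Step 1:
                    L           A           J
  I             8.913     0.02342      0.0423
  C          -0.01124    -0.02249     0.03373
  E             8.902  9.3387e-04     0.07603
  solve Keq expr → x = 0.01124; check Q = 56.61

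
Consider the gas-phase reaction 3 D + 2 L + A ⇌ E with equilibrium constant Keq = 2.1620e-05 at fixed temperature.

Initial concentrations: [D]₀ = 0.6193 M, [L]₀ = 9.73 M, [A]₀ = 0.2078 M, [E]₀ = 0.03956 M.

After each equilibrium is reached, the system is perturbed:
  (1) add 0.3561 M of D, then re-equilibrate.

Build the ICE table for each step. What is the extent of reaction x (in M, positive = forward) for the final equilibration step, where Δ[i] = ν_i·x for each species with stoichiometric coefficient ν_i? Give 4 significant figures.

Q₀ = 0.008466 vs Keq = 2.1620e-05 ⇒ Q>K, reverse
Step 1:
                   D          L          A          E
  init        0.6193       9.73     0.2078    0.03956
  Δ           0.1181    0.07871    0.03935   -0.03935
  eq          0.7374      9.809     0.2472 2.0610e-04
  solve Keq expr → x = -0.03935; check Q = 2.1620e-05
Then add 0.3561 M of D.
Step 2:
                   D          L          A          E
  init         1.093      9.809     0.2472 2.0610e-04
  Δ        -0.001386 -9.2420e-04 -4.6210e-04 4.6210e-04
  eq           1.092      9.808     0.2467 6.6821e-04
  solve Keq expr → x = 4.6210e-04; check Q = 2.1620e-05

x = 4.6210e-04 M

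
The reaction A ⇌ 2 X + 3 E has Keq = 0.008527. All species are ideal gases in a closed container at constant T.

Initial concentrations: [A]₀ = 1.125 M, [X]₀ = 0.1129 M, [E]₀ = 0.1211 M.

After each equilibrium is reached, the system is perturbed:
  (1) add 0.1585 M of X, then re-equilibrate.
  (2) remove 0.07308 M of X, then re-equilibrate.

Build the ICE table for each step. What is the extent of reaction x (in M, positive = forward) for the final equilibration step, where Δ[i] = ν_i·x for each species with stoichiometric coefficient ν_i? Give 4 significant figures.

x = 0.0104 M

Q₀ = 2.0122e-05 vs Keq = 0.008527 ⇒ Q<K, forward
Step 1:
                  A         X         E
  I           1.125    0.1129    0.1211
  C         -0.1052    0.2103    0.3155
  E            1.02    0.3232    0.4366
  solve Keq expr → x = 0.1052; check Q = 0.008527
Then add 0.1585 M of X.
Step 2:
                  A         X         E
  I            1.02    0.4817    0.4366
  C         0.02469  -0.04939  -0.07408
  E           1.045    0.4324    0.3625
  solve Keq expr → x = -0.02469; check Q = 0.008527
Then remove 0.07308 M of X.
Step 3:
                  A         X         E
  I           1.045    0.3593    0.3625
  C         -0.0104    0.0208   0.03121
  E           1.034    0.3801    0.3937
  solve Keq expr → x = 0.0104; check Q = 0.008527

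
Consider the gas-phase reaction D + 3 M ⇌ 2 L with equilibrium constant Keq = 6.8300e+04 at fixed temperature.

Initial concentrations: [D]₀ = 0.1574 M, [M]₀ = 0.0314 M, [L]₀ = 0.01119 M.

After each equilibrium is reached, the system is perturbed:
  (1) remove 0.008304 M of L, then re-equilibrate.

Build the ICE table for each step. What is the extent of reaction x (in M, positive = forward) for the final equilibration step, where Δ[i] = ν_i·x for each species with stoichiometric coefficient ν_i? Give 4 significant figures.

Q₀ = 25.7 vs Keq = 6.8300e+04 ⇒ Q<K, forward
Step 1:
                   D          M          L
  I           0.1574     0.0314    0.01119
  C        -0.009006   -0.02702    0.01801
  E           0.1484   0.004382     0.0292
  solve Keq expr → x = 0.009006; check Q = 6.8300e+04
Then remove 0.008304 M of L.
Step 2:
                   D          M          L
  I           0.1484   0.004382     0.0209
  C       -2.7117e-04 -8.1350e-04 5.4233e-04
  E           0.1481   0.003568    0.02144
  solve Keq expr → x = 2.7117e-04; check Q = 6.8300e+04

x = 2.7117e-04 M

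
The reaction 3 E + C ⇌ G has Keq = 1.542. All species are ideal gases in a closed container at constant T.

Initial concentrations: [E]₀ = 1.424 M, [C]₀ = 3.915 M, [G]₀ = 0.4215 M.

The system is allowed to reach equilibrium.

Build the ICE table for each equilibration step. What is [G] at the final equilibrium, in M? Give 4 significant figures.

[G]_eq = 0.727 M

Q₀ = 0.03729 vs Keq = 1.542 ⇒ Q<K, forward
Step 1:
                    E           C           G
  I             1.424       3.915      0.4215
  C           -0.9166     -0.3055      0.3055
  E            0.5074       3.609       0.727
  solve Keq expr → x = 0.3055; check Q = 1.542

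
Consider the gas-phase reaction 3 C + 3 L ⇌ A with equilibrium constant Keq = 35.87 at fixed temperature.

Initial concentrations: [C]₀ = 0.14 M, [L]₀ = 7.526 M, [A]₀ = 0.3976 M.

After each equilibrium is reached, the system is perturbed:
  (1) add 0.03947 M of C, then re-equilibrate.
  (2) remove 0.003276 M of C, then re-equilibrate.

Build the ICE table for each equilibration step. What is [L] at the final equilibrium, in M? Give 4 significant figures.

Q₀ = 0.3399 vs Keq = 35.87 ⇒ Q<K, forward
Step 1:
                  C         L         A
  I            0.14     7.526    0.3976
  C          -0.109    -0.109   0.03635
  E         0.03095     7.417    0.4339
  solve Keq expr → x = 0.03635; check Q = 35.87
Then add 0.03947 M of C.
Step 2:
                  C         L         A
  I         0.07042     7.417    0.4339
  C          -0.039    -0.039     0.013
  E         0.03142     7.378    0.4469
  solve Keq expr → x = 0.013; check Q = 35.87
Then remove 0.003276 M of C.
Step 3:
                  C         L         A
  I         0.02815     7.378    0.4469
  C        0.003237  0.003237 -0.001079
  E         0.03138     7.381    0.4459
  solve Keq expr → x = -0.001079; check Q = 35.87

[L]_eq = 7.381 M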